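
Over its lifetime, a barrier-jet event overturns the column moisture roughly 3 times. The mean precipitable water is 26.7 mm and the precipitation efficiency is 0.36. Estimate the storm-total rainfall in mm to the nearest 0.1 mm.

Each cycle deposits ε × PW = 0.36 × 26.7 = 9.612 mm.
Over 3 cycles: 3 × 9.612 = 28.8 mm.

rainfall ≈ 28.8 mm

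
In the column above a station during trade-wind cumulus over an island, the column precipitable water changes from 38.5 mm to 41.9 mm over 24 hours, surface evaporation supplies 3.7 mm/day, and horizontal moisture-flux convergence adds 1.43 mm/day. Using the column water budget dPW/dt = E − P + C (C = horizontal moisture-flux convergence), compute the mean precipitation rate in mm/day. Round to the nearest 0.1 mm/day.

dPW/dt = (41.9 − 38.5) mm / (24/24 day) = +3.400 mm/day.
P = E + C − dPW/dt = 3.7 + (1.43) − (+3.400) = 1.7 mm/day.

P ≈ 1.7 mm/day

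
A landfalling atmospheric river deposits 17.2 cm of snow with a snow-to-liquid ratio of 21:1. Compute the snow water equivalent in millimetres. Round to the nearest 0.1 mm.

SWE = snow depth / ratio = 17.2 cm / 21 = 0.819 cm = 8.2 mm.

SWE ≈ 8.2 mm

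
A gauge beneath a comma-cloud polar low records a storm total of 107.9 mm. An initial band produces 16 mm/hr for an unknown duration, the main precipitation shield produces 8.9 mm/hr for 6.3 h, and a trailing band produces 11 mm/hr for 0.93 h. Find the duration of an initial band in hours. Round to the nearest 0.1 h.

Known phases: 8.9 × 6.3 + 11 × 0.93 = 56.07 + 10.23 = 66.3 mm.
Remaining depth = 107.9 − 66.3 = 41.6 mm.
Duration = 41.6 / 16 = 2.6 h.

duration ≈ 2.6 h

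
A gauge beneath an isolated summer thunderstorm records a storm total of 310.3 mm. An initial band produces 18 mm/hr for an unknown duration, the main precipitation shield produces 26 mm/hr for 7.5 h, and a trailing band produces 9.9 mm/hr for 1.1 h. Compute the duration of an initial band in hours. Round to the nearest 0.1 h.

Known phases: 26 × 7.5 + 9.9 × 1.1 = 195 + 10.89 = 205.89 mm.
Remaining depth = 310.3 − 205.89 = 104.41 mm.
Duration = 104.41 / 18 = 5.8 h.

duration ≈ 5.8 h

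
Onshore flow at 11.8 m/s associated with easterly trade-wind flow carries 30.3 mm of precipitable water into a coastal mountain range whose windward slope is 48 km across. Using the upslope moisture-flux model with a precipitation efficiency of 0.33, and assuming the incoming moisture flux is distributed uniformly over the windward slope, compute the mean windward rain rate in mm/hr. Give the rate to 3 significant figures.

Incoming column moisture flux per unit ridge length: F = V × PW = 11.8 × 30.3 = 357.54 mm·m/s.
Spread over the 48 km slope with efficiency ε = 0.33: R = ε·F/W = 0.33 × 357.54 / 48000 m = 2.458e-03 mm/s.
R = 2.458e-03 × 3600 = 8.85 mm/hr.

R ≈ 8.85 mm/hr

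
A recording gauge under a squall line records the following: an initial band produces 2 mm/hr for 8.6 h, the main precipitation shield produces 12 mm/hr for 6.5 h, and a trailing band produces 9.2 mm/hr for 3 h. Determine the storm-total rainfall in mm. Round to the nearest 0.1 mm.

total ≈ 122.8 mm

Total = Σ Rᵢ Δtᵢ = 2 × 8.6 + 12 × 6.5 + 9.2 × 3
      = 17.2 + 78 + 27.6 = 122.8 mm.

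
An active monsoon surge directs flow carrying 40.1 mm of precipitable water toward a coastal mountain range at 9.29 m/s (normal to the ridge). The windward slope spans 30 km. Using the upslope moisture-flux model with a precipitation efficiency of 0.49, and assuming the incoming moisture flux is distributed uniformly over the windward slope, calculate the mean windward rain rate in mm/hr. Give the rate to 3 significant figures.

R ≈ 21.9 mm/hr

Incoming column moisture flux per unit ridge length: F = V × PW = 9.29 × 40.1 = 372.529 mm·m/s.
Spread over the 30 km slope with efficiency ε = 0.49: R = ε·F/W = 0.49 × 372.529 / 30000 m = 6.085e-03 mm/s.
R = 6.085e-03 × 3600 = 21.9 mm/hr.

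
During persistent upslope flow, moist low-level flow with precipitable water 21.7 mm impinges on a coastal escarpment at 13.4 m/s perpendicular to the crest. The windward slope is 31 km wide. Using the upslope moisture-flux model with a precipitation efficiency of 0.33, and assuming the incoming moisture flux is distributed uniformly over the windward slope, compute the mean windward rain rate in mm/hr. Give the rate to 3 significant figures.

Incoming column moisture flux per unit ridge length: F = V × PW = 13.4 × 21.7 = 290.78 mm·m/s.
Spread over the 31 km slope with efficiency ε = 0.33: R = ε·F/W = 0.33 × 290.78 / 31000 m = 3.095e-03 mm/s.
R = 3.095e-03 × 3600 = 11.1 mm/hr.

R ≈ 11.1 mm/hr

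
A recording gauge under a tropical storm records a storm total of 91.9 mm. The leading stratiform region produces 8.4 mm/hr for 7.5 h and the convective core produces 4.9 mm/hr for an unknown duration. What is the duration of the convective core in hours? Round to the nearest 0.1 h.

duration ≈ 5.9 h

Known phases: 8.4 × 7.5 = 63 mm.
Remaining depth = 91.9 − 63 = 28.9 mm.
Duration = 28.9 / 4.9 = 5.9 h.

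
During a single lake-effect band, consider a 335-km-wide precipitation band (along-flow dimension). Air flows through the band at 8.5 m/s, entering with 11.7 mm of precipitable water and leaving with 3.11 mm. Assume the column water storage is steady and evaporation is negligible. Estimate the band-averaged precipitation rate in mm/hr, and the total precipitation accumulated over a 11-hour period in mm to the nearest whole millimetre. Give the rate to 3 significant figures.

R ≈ 0.785 mm/hr; total ≈ 9 mm

Column moisture flux per unit crosswind length is F = V × PW.
Inflow: F_in = 8.5 × 11.7 = 99.45 mm·m/s
Outflow: F_out = 8.5 × 3.11 = 26.435 mm·m/s
Steady-state rate R = (F_in − F_out)/L = (99.45 − 26.435) / 335000 m = 2.180e-04 mm/s.
R = 2.180e-04 × 3600 = 0.785 mm/hr.
Over 11 h: total = 0.785 × 11 = 8.635 ≈ 9 mm.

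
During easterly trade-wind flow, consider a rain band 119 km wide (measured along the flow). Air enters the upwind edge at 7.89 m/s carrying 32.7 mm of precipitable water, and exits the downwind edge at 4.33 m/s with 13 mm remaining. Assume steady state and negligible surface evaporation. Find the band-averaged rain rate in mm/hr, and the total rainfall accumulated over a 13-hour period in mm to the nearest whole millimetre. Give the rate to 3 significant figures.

R ≈ 6.10 mm/hr; total ≈ 79 mm

Column moisture flux per unit crosswind length is F = V × PW.
Inflow: F_in = 7.89 × 32.7 = 258.003 mm·m/s
Outflow: F_out = 4.33 × 13 = 56.29 mm·m/s
Steady-state rate R = (F_in − F_out)/L = (258.003 − 56.29) / 119000 m = 1.695e-03 mm/s.
R = 1.695e-03 × 3600 = 6.10 mm/hr.
Over 13 h: total = 6.10 × 13 = 79.3 ≈ 79 mm.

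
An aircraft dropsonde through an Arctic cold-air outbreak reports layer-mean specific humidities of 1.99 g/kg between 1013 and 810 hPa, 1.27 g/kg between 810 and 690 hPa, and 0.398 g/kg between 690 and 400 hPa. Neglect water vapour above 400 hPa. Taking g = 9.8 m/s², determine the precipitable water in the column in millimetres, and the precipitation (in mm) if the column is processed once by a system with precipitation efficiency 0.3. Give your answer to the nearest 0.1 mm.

PW ≈ 6.9 mm; precipitation ≈ 2.1 mm

Precipitable water is the column-integrated vapour mass per unit area: PW = (1/g) Σ q̄ Δp, with q in kg/kg and Δp in Pa (1 kg/m² of water = 1 mm).
Layer 1013–810 hPa: Δp = 203 hPa = 20300 Pa, q̄ = 0.00199 kg/kg → 0.00199 × 20300 / 9.8 = 4.12 mm
Layer 810–690 hPa: Δp = 120 hPa = 12000 Pa, q̄ = 0.00127 kg/kg → 0.00127 × 12000 / 9.8 = 1.56 mm
Layer 690–400 hPa: Δp = 290 hPa = 29000 Pa, q̄ = 0.000398 kg/kg → 0.000398 × 29000 / 9.8 = 1.18 mm
PW = 4.12 + 1.56 + 1.18 = 6.86 ≈ 6.9 mm.
Precipitation = ε × PW = 0.3 × 6.9 = 2.1 mm.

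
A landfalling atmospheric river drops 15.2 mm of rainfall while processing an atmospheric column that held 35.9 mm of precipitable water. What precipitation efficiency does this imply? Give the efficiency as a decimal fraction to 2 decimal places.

ε = rainfall / PW = 15.2 / 35.9 = 0.42.

ε ≈ 0.42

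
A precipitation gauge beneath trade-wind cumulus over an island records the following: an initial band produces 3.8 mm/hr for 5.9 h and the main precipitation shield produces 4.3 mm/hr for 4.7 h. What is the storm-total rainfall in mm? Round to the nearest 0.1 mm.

Total = Σ Rᵢ Δtᵢ = 3.8 × 5.9 + 4.3 × 4.7
      = 22.42 + 20.21 = 42.6 mm.

total ≈ 42.6 mm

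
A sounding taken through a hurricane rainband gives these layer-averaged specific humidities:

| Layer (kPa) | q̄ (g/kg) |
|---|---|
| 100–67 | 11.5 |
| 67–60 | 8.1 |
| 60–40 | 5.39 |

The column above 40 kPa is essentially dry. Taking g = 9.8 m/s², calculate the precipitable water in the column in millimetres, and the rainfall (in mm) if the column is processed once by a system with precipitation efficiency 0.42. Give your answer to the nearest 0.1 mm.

Precipitable water is the column-integrated vapour mass per unit area: PW = (1/g) Σ q̄ Δp, with q in kg/kg and Δp in Pa (1 kg/m² of water = 1 mm).
Layer 100–67 kPa: Δp = 330 hPa = 33000 Pa, q̄ = 0.0115 kg/kg → 0.0115 × 33000 / 9.8 = 38.72 mm
Layer 67–60 kPa: Δp = 70 hPa = 7000 Pa, q̄ = 0.0081 kg/kg → 0.0081 × 7000 / 9.8 = 5.79 mm
Layer 60–40 kPa: Δp = 200 hPa = 20000 Pa, q̄ = 0.00539 kg/kg → 0.00539 × 20000 / 9.8 = 11.00 mm
PW = 38.72 + 5.79 + 11.00 = 55.51 ≈ 55.5 mm.
Rainfall = ε × PW = 0.42 × 55.5 = 23.3 mm.

PW ≈ 55.5 mm; rainfall ≈ 23.3 mm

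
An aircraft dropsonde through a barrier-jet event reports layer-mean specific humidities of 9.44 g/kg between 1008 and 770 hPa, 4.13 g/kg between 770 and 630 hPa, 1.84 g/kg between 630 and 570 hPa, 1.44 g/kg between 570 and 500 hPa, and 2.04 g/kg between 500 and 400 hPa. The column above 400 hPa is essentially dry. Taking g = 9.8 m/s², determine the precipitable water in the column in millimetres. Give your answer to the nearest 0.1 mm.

Precipitable water is the column-integrated vapour mass per unit area: PW = (1/g) Σ q̄ Δp, with q in kg/kg and Δp in Pa (1 kg/m² of water = 1 mm).
Layer 1008–770 hPa: Δp = 238 hPa = 23800 Pa, q̄ = 0.00944 kg/kg → 0.00944 × 23800 / 9.8 = 22.93 mm
Layer 770–630 hPa: Δp = 140 hPa = 14000 Pa, q̄ = 0.00413 kg/kg → 0.00413 × 14000 / 9.8 = 5.90 mm
Layer 630–570 hPa: Δp = 60 hPa = 6000 Pa, q̄ = 0.00184 kg/kg → 0.00184 × 6000 / 9.8 = 1.13 mm
Layer 570–500 hPa: Δp = 70 hPa = 7000 Pa, q̄ = 0.00144 kg/kg → 0.00144 × 7000 / 9.8 = 1.03 mm
Layer 500–400 hPa: Δp = 100 hPa = 10000 Pa, q̄ = 0.00204 kg/kg → 0.00204 × 10000 / 9.8 = 2.08 mm
PW = 22.93 + 5.90 + 1.13 + 1.03 + 2.08 = 33.07 ≈ 33.1 mm.

PW ≈ 33.1 mm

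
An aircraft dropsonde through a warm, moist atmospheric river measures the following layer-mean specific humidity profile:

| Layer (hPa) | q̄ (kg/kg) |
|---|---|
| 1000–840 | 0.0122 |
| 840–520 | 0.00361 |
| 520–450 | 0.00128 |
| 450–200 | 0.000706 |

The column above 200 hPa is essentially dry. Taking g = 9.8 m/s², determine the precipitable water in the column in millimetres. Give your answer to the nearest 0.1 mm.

Precipitable water is the column-integrated vapour mass per unit area: PW = (1/g) Σ q̄ Δp, with q in kg/kg and Δp in Pa (1 kg/m² of water = 1 mm).
Layer 1000–840 hPa: Δp = 160 hPa = 16000 Pa, q̄ = 0.0122 kg/kg → 0.0122 × 16000 / 9.8 = 19.92 mm
Layer 840–520 hPa: Δp = 320 hPa = 32000 Pa, q̄ = 0.00361 kg/kg → 0.00361 × 32000 / 9.8 = 11.79 mm
Layer 520–450 hPa: Δp = 70 hPa = 7000 Pa, q̄ = 0.00128 kg/kg → 0.00128 × 7000 / 9.8 = 0.91 mm
Layer 450–200 hPa: Δp = 250 hPa = 25000 Pa, q̄ = 0.000706 kg/kg → 0.000706 × 25000 / 9.8 = 1.80 mm
PW = 19.92 + 11.79 + 0.91 + 1.80 = 34.42 ≈ 34.4 mm.

PW ≈ 34.4 mm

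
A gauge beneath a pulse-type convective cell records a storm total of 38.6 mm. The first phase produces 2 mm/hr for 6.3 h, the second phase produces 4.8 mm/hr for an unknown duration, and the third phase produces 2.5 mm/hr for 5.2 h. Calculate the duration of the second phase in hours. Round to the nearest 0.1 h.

Known phases: 2 × 6.3 + 2.5 × 5.2 = 12.6 + 13 = 25.6 mm.
Remaining depth = 38.6 − 25.6 = 13 mm.
Duration = 13 / 4.8 = 2.7 h.

duration ≈ 2.7 h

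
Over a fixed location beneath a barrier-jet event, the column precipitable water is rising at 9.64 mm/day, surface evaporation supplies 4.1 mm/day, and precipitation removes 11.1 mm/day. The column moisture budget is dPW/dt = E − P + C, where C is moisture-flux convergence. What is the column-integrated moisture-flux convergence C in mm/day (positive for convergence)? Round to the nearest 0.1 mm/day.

C ≈ 16.6 mm/day

dPW/dt = +9.64 mm/day.
C = dPW/dt − E + P = (+9.64) − 4.1 + 11.1 = 16.6 mm/day.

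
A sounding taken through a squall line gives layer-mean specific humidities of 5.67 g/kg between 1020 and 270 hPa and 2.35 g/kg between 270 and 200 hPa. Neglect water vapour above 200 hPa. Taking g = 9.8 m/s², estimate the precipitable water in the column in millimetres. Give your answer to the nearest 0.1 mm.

Precipitable water is the column-integrated vapour mass per unit area: PW = (1/g) Σ q̄ Δp, with q in kg/kg and Δp in Pa (1 kg/m² of water = 1 mm).
Layer 1020–270 hPa: Δp = 750 hPa = 75000 Pa, q̄ = 0.00567 kg/kg → 0.00567 × 75000 / 9.8 = 43.39 mm
Layer 270–200 hPa: Δp = 70 hPa = 7000 Pa, q̄ = 0.00235 kg/kg → 0.00235 × 7000 / 9.8 = 1.68 mm
PW = 43.39 + 1.68 = 45.07 ≈ 45.1 mm.

PW ≈ 45.1 mm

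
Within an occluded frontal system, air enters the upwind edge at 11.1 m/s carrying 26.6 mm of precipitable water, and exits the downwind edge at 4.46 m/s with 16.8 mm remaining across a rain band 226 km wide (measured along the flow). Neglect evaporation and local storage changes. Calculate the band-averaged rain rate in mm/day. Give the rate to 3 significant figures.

Column moisture flux per unit crosswind length is F = V × PW.
Inflow: F_in = 11.1 × 26.6 = 295.26 mm·m/s
Outflow: F_out = 4.46 × 16.8 = 74.928 mm·m/s
Steady-state rate R = (F_in − F_out)/L = (295.26 − 74.928) / 226000 m = 9.749e-04 mm/s.
R = 9.749e-04 × 3600 × 24 = 84.2 mm/day.

R ≈ 84.2 mm/day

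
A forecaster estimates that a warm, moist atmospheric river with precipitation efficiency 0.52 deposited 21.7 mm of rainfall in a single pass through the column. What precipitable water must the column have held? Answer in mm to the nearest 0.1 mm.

PW = rainfall / ε = 21.7 / 0.52 = 41.7 mm.

PW ≈ 41.7 mm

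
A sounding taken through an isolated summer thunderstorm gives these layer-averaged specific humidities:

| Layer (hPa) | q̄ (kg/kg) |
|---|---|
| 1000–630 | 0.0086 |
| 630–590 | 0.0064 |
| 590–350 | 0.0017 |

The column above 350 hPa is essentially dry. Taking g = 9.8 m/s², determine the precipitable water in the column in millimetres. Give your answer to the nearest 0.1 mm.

PW ≈ 39.2 mm

Precipitable water is the column-integrated vapour mass per unit area: PW = (1/g) Σ q̄ Δp, with q in kg/kg and Δp in Pa (1 kg/m² of water = 1 mm).
Layer 1000–630 hPa: Δp = 370 hPa = 37000 Pa, q̄ = 0.0086 kg/kg → 0.0086 × 37000 / 9.8 = 32.47 mm
Layer 630–590 hPa: Δp = 40 hPa = 4000 Pa, q̄ = 0.0064 kg/kg → 0.0064 × 4000 / 9.8 = 2.61 mm
Layer 590–350 hPa: Δp = 240 hPa = 24000 Pa, q̄ = 0.0017 kg/kg → 0.0017 × 24000 / 9.8 = 4.16 mm
PW = 32.47 + 2.61 + 4.16 = 39.24 ≈ 39.2 mm.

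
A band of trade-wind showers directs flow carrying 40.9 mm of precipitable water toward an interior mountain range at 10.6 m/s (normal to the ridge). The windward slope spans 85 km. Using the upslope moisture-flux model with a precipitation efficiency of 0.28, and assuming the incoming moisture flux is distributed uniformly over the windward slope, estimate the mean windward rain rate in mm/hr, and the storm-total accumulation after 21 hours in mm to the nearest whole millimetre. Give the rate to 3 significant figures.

Incoming column moisture flux per unit ridge length: F = V × PW = 10.6 × 40.9 = 433.54 mm·m/s.
Spread over the 85 km slope with efficiency ε = 0.28: R = ε·F/W = 0.28 × 433.54 / 85000 m = 1.428e-03 mm/s.
R = 1.428e-03 × 3600 = 5.14 mm/hr.
Over 21 h: total = 5.14 × 21 = 107.94 ≈ 108 mm.

R ≈ 5.14 mm/hr; total ≈ 108 mm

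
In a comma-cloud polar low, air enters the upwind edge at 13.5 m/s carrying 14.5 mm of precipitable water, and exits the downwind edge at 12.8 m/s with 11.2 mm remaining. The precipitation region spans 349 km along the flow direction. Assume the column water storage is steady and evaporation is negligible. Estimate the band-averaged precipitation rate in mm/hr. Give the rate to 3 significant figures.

Column moisture flux per unit crosswind length is F = V × PW.
Inflow: F_in = 13.5 × 14.5 = 195.75 mm·m/s
Outflow: F_out = 12.8 × 11.2 = 143.36 mm·m/s
Steady-state rate R = (F_in − F_out)/L = (195.75 − 143.36) / 349000 m = 1.501e-04 mm/s.
R = 1.501e-04 × 3600 = 0.540 mm/hr.

R ≈ 0.540 mm/hr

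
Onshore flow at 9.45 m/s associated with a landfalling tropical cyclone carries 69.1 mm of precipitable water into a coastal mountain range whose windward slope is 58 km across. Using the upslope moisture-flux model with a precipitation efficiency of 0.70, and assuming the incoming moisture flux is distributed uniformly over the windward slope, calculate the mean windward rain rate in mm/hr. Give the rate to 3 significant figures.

R ≈ 28.4 mm/hr

Incoming column moisture flux per unit ridge length: F = V × PW = 9.45 × 69.1 = 652.995 mm·m/s.
Spread over the 58 km slope with efficiency ε = 0.70: R = ε·F/W = 0.70 × 652.995 / 58000 m = 7.881e-03 mm/s.
R = 7.881e-03 × 3600 = 28.4 mm/hr.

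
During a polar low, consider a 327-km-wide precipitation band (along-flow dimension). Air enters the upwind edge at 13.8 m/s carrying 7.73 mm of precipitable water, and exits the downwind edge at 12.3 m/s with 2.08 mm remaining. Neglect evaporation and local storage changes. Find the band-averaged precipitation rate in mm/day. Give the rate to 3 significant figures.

Column moisture flux per unit crosswind length is F = V × PW.
Inflow: F_in = 13.8 × 7.73 = 106.674 mm·m/s
Outflow: F_out = 12.3 × 2.08 = 25.584 mm·m/s
Steady-state rate R = (F_in − F_out)/L = (106.674 − 25.584) / 327000 m = 2.480e-04 mm/s.
R = 2.480e-04 × 3600 × 24 = 21.4 mm/day.

R ≈ 21.4 mm/day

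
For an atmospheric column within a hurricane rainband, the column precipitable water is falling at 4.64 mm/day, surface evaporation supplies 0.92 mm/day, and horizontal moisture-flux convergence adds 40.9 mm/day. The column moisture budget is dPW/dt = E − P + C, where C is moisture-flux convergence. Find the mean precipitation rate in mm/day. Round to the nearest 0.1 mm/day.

P ≈ 46.5 mm/day

dPW/dt = -4.64 mm/day.
P = E + C − dPW/dt = 0.92 + (40.9) − (-4.64) = 46.5 mm/day.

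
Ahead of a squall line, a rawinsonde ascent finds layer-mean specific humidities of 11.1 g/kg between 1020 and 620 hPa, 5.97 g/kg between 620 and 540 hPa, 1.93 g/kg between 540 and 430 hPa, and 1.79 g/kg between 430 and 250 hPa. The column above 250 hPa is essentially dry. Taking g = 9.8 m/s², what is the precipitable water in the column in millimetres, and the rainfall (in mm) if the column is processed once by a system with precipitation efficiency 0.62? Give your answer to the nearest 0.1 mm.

PW ≈ 55.6 mm; rainfall ≈ 34.5 mm

Precipitable water is the column-integrated vapour mass per unit area: PW = (1/g) Σ q̄ Δp, with q in kg/kg and Δp in Pa (1 kg/m² of water = 1 mm).
Layer 1020–620 hPa: Δp = 400 hPa = 40000 Pa, q̄ = 0.0111 kg/kg → 0.0111 × 40000 / 9.8 = 45.31 mm
Layer 620–540 hPa: Δp = 80 hPa = 8000 Pa, q̄ = 0.00597 kg/kg → 0.00597 × 8000 / 9.8 = 4.87 mm
Layer 540–430 hPa: Δp = 110 hPa = 11000 Pa, q̄ = 0.00193 kg/kg → 0.00193 × 11000 / 9.8 = 2.17 mm
Layer 430–250 hPa: Δp = 180 hPa = 18000 Pa, q̄ = 0.00179 kg/kg → 0.00179 × 18000 / 9.8 = 3.29 mm
PW = 45.31 + 4.87 + 2.17 + 3.29 = 55.64 ≈ 55.6 mm.
Rainfall = ε × PW = 0.62 × 55.6 = 34.5 mm.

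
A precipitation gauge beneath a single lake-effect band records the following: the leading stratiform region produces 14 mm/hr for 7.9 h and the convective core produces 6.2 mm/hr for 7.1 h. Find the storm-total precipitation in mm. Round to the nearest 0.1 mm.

total ≈ 154.6 mm

Total = Σ Rᵢ Δtᵢ = 14 × 7.9 + 6.2 × 7.1
      = 110.6 + 44.02 = 154.6 mm.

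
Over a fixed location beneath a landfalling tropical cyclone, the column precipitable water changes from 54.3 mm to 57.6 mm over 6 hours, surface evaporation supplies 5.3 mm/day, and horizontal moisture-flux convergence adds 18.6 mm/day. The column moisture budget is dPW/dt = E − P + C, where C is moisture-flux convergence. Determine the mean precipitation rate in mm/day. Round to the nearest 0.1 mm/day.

dPW/dt = (57.6 − 54.3) mm / (6/24 day) = +13.200 mm/day.
P = E + C − dPW/dt = 5.3 + (18.6) − (+13.200) = 10.7 mm/day.

P ≈ 10.7 mm/day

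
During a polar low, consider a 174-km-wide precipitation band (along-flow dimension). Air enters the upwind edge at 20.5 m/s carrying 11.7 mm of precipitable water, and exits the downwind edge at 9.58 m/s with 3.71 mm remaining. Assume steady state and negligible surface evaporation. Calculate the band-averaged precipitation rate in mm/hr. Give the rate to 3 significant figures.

R ≈ 4.23 mm/hr

Column moisture flux per unit crosswind length is F = V × PW.
Inflow: F_in = 20.5 × 11.7 = 239.85 mm·m/s
Outflow: F_out = 9.58 × 3.71 = 35.5418 mm·m/s
Steady-state rate R = (F_in − F_out)/L = (239.85 − 35.5418) / 174000 m = 1.174e-03 mm/s.
R = 1.174e-03 × 3600 = 4.23 mm/hr.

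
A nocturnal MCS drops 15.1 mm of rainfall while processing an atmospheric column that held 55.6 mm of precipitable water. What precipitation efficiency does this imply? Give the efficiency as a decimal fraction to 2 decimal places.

ε = rainfall / PW = 15.1 / 55.6 = 0.27.

ε ≈ 0.27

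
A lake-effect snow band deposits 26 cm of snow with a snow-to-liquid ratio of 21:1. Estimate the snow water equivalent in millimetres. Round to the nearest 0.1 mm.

SWE = snow depth / ratio = 26 cm / 21 = 1.238 cm = 12.4 mm.

SWE ≈ 12.4 mm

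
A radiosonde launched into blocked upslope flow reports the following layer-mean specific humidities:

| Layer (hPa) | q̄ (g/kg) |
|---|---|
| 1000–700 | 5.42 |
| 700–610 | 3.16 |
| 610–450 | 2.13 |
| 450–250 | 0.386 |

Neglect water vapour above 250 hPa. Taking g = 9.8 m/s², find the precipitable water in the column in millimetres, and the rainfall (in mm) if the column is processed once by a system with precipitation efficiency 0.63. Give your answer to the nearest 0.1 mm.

Precipitable water is the column-integrated vapour mass per unit area: PW = (1/g) Σ q̄ Δp, with q in kg/kg and Δp in Pa (1 kg/m² of water = 1 mm).
Layer 1000–700 hPa: Δp = 300 hPa = 30000 Pa, q̄ = 0.00542 kg/kg → 0.00542 × 30000 / 9.8 = 16.59 mm
Layer 700–610 hPa: Δp = 90 hPa = 9000 Pa, q̄ = 0.00316 kg/kg → 0.00316 × 9000 / 9.8 = 2.90 mm
Layer 610–450 hPa: Δp = 160 hPa = 16000 Pa, q̄ = 0.00213 kg/kg → 0.00213 × 16000 / 9.8 = 3.48 mm
Layer 450–250 hPa: Δp = 200 hPa = 20000 Pa, q̄ = 0.000386 kg/kg → 0.000386 × 20000 / 9.8 = 0.79 mm
PW = 16.59 + 2.90 + 3.48 + 0.79 = 23.76 ≈ 23.8 mm.
Rainfall = ε × PW = 0.63 × 23.8 = 15.0 mm.

PW ≈ 23.8 mm; rainfall ≈ 15.0 mm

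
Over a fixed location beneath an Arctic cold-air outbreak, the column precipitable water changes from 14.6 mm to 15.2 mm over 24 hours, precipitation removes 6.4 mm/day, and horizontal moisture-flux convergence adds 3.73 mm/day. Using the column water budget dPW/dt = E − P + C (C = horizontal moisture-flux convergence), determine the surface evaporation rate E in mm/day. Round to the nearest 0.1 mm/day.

dPW/dt = (15.2 − 14.6) mm / (24/24 day) = +0.600 mm/day.
E = dPW/dt + P − C = (+0.600) + 6.4 − (3.73) = 3.3 mm/day.

E ≈ 3.3 mm/day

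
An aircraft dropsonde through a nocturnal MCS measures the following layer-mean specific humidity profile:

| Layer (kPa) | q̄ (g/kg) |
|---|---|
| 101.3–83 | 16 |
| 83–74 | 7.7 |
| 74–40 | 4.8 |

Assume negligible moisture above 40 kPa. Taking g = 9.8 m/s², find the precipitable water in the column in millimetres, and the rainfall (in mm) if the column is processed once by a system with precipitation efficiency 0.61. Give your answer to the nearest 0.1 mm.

PW ≈ 53.6 mm; rainfall ≈ 32.7 mm

Precipitable water is the column-integrated vapour mass per unit area: PW = (1/g) Σ q̄ Δp, with q in kg/kg and Δp in Pa (1 kg/m² of water = 1 mm).
Layer 101.3–83 kPa: Δp = 183 hPa = 18300 Pa, q̄ = 0.016 kg/kg → 0.016 × 18300 / 9.8 = 29.88 mm
Layer 83–74 kPa: Δp = 90 hPa = 9000 Pa, q̄ = 0.0077 kg/kg → 0.0077 × 9000 / 9.8 = 7.07 mm
Layer 74–40 kPa: Δp = 340 hPa = 34000 Pa, q̄ = 0.0048 kg/kg → 0.0048 × 34000 / 9.8 = 16.65 mm
PW = 29.88 + 7.07 + 16.65 = 53.60 ≈ 53.6 mm.
Rainfall = ε × PW = 0.61 × 53.6 = 32.7 mm.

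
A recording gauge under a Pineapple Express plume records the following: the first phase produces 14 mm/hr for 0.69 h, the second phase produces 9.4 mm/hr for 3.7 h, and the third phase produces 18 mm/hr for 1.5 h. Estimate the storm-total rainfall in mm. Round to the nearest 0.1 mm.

total ≈ 71.4 mm

Total = Σ Rᵢ Δtᵢ = 14 × 0.69 + 9.4 × 3.7 + 18 × 1.5
      = 9.66 + 34.78 + 27 = 71.4 mm.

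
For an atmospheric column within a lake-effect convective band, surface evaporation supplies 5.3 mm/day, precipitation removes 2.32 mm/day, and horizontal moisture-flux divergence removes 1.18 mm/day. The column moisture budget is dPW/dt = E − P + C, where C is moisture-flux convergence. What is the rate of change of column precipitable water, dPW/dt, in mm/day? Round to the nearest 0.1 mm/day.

dPW/dt = E − P + C = 5.3 − 2.32 + (-1.18) = 1.8 mm/day.

dPW/dt ≈ 1.8 mm/day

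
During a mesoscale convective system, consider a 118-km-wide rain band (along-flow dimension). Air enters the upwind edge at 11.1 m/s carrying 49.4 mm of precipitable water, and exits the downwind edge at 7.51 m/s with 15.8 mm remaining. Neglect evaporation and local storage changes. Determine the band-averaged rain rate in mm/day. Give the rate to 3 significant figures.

Column moisture flux per unit crosswind length is F = V × PW.
Inflow: F_in = 11.1 × 49.4 = 548.34 mm·m/s
Outflow: F_out = 7.51 × 15.8 = 118.658 mm·m/s
Steady-state rate R = (F_in − F_out)/L = (548.34 − 118.658) / 118000 m = 3.641e-03 mm/s.
R = 3.641e-03 × 3600 × 24 = 315 mm/day.

R ≈ 315 mm/day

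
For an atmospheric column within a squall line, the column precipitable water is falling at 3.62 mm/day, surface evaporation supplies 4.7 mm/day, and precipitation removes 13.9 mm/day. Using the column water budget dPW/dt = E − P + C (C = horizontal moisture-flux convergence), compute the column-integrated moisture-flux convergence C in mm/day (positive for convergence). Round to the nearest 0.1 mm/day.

C ≈ 5.6 mm/day

dPW/dt = -3.62 mm/day.
C = dPW/dt − E + P = (-3.62) − 4.7 + 13.9 = 5.6 mm/day.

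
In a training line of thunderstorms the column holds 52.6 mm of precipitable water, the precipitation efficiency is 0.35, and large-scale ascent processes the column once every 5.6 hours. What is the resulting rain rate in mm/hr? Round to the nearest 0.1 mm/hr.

Each overturning extracts ε × PW = 0.35 × 52.6 = 18.41 mm.
Rate = ε·PW / τ = 18.41 / 5.6 h = 3.3 mm/hr.

R ≈ 3.3 mm/hr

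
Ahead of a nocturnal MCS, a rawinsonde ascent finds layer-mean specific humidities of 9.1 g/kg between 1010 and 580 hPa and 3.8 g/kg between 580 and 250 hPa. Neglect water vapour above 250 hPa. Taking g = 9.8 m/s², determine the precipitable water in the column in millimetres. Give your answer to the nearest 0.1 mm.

PW ≈ 52.7 mm

Precipitable water is the column-integrated vapour mass per unit area: PW = (1/g) Σ q̄ Δp, with q in kg/kg and Δp in Pa (1 kg/m² of water = 1 mm).
Layer 1010–580 hPa: Δp = 430 hPa = 43000 Pa, q̄ = 0.0091 kg/kg → 0.0091 × 43000 / 9.8 = 39.93 mm
Layer 580–250 hPa: Δp = 330 hPa = 33000 Pa, q̄ = 0.0038 kg/kg → 0.0038 × 33000 / 9.8 = 12.80 mm
PW = 39.93 + 12.80 = 52.73 ≈ 52.7 mm.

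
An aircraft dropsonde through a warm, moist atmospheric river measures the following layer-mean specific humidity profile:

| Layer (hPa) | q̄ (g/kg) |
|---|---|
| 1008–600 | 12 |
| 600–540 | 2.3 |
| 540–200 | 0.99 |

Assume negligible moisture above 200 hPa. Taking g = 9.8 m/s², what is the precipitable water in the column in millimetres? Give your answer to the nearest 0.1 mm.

Precipitable water is the column-integrated vapour mass per unit area: PW = (1/g) Σ q̄ Δp, with q in kg/kg and Δp in Pa (1 kg/m² of water = 1 mm).
Layer 1008–600 hPa: Δp = 408 hPa = 40800 Pa, q̄ = 0.012 kg/kg → 0.012 × 40800 / 9.8 = 49.96 mm
Layer 600–540 hPa: Δp = 60 hPa = 6000 Pa, q̄ = 0.0023 kg/kg → 0.0023 × 6000 / 9.8 = 1.41 mm
Layer 540–200 hPa: Δp = 340 hPa = 34000 Pa, q̄ = 0.00099 kg/kg → 0.00099 × 34000 / 9.8 = 3.43 mm
PW = 49.96 + 1.41 + 3.43 = 54.80 ≈ 54.8 mm.

PW ≈ 54.8 mm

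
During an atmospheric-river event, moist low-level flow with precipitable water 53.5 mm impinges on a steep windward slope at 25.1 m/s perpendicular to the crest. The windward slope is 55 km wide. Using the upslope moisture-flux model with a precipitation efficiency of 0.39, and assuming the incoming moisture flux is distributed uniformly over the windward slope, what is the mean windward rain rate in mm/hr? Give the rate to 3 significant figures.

Incoming column moisture flux per unit ridge length: F = V × PW = 25.1 × 53.5 = 1342.85 mm·m/s.
Spread over the 55 km slope with efficiency ε = 0.39: R = ε·F/W = 0.39 × 1342.85 / 55000 m = 9.522e-03 mm/s.
R = 9.522e-03 × 3600 = 34.3 mm/hr.

R ≈ 34.3 mm/hr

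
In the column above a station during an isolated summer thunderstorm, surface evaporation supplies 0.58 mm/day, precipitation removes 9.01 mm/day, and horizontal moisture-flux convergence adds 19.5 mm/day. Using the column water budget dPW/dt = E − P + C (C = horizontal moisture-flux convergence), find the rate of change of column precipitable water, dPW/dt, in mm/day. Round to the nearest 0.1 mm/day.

dPW/dt ≈ 11.1 mm/day

dPW/dt = E − P + C = 0.58 − 9.01 + (19.5) = 11.1 mm/day.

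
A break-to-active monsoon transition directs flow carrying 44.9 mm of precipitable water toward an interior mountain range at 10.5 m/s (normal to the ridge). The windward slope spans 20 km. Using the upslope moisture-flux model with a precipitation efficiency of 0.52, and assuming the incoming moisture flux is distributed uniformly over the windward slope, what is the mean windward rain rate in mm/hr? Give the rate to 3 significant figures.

R ≈ 44.1 mm/hr

Incoming column moisture flux per unit ridge length: F = V × PW = 10.5 × 44.9 = 471.45 mm·m/s.
Spread over the 20 km slope with efficiency ε = 0.52: R = ε·F/W = 0.52 × 471.45 / 20000 m = 1.226e-02 mm/s.
R = 1.226e-02 × 3600 = 44.1 mm/hr.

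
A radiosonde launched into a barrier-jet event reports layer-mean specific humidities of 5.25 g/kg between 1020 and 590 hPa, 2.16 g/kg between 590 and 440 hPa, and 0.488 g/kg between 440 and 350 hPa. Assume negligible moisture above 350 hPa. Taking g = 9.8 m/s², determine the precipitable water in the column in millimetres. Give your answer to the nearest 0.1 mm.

Precipitable water is the column-integrated vapour mass per unit area: PW = (1/g) Σ q̄ Δp, with q in kg/kg and Δp in Pa (1 kg/m² of water = 1 mm).
Layer 1020–590 hPa: Δp = 430 hPa = 43000 Pa, q̄ = 0.00525 kg/kg → 0.00525 × 43000 / 9.8 = 23.04 mm
Layer 590–440 hPa: Δp = 150 hPa = 15000 Pa, q̄ = 0.00216 kg/kg → 0.00216 × 15000 / 9.8 = 3.31 mm
Layer 440–350 hPa: Δp = 90 hPa = 9000 Pa, q̄ = 0.000488 kg/kg → 0.000488 × 9000 / 9.8 = 0.45 mm
PW = 23.04 + 3.31 + 0.45 = 26.80 ≈ 26.8 mm.

PW ≈ 26.8 mm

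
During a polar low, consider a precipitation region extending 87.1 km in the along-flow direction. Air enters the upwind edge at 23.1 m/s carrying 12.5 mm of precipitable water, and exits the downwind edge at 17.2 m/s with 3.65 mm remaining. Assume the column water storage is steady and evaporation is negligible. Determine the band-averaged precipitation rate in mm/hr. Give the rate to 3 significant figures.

Column moisture flux per unit crosswind length is F = V × PW.
Inflow: F_in = 23.1 × 12.5 = 288.75 mm·m/s
Outflow: F_out = 17.2 × 3.65 = 62.78 mm·m/s
Steady-state rate R = (F_in − F_out)/L = (288.75 − 62.78) / 87100 m = 2.594e-03 mm/s.
R = 2.594e-03 × 3600 = 9.34 mm/hr.

R ≈ 9.34 mm/hr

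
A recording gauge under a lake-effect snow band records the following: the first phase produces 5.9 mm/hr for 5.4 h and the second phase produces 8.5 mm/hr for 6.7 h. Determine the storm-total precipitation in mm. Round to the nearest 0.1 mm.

Total = Σ Rᵢ Δtᵢ = 5.9 × 5.4 + 8.5 × 6.7
      = 31.86 + 56.95 = 88.8 mm.

total ≈ 88.8 mm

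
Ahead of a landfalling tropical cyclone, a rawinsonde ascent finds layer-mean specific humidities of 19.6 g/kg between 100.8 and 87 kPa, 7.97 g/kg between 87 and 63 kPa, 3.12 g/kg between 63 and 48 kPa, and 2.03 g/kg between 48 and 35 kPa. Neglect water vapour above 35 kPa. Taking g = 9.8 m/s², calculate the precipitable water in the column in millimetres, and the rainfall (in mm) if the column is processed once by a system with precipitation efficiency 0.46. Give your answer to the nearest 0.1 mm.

PW ≈ 54.6 mm; rainfall ≈ 25.1 mm

Precipitable water is the column-integrated vapour mass per unit area: PW = (1/g) Σ q̄ Δp, with q in kg/kg and Δp in Pa (1 kg/m² of water = 1 mm).
Layer 100.8–87 kPa: Δp = 138 hPa = 13800 Pa, q̄ = 0.0196 kg/kg → 0.0196 × 13800 / 9.8 = 27.60 mm
Layer 87–63 kPa: Δp = 240 hPa = 24000 Pa, q̄ = 0.00797 kg/kg → 0.00797 × 24000 / 9.8 = 19.52 mm
Layer 63–48 kPa: Δp = 150 hPa = 15000 Pa, q̄ = 0.00312 kg/kg → 0.00312 × 15000 / 9.8 = 4.78 mm
Layer 48–35 kPa: Δp = 130 hPa = 13000 Pa, q̄ = 0.00203 kg/kg → 0.00203 × 13000 / 9.8 = 2.69 mm
PW = 27.60 + 19.52 + 4.78 + 2.69 = 54.59 ≈ 54.6 mm.
Rainfall = ε × PW = 0.46 × 54.6 = 25.1 mm.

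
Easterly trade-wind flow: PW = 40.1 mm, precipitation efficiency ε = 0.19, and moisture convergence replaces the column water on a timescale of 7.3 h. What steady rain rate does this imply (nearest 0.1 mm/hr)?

Each overturning extracts ε × PW = 0.19 × 40.1 = 7.619 mm.
Rate = ε·PW / τ = 7.619 / 7.3 h = 1.0 mm/hr.

R ≈ 1.0 mm/hr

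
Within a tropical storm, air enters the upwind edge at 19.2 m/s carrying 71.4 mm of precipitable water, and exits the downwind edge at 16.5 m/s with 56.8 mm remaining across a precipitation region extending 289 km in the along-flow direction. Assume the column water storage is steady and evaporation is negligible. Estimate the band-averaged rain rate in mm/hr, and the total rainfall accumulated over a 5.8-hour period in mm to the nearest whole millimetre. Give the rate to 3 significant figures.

R ≈ 5.40 mm/hr; total ≈ 31 mm

Column moisture flux per unit crosswind length is F = V × PW.
Inflow: F_in = 19.2 × 71.4 = 1370.88 mm·m/s
Outflow: F_out = 16.5 × 56.8 = 937.2 mm·m/s
Steady-state rate R = (F_in − F_out)/L = (1370.88 − 937.2) / 289000 m = 1.501e-03 mm/s.
R = 1.501e-03 × 3600 = 5.40 mm/hr.
Over 5.8 h: total = 5.40 × 5.8 = 31.32 ≈ 31 mm.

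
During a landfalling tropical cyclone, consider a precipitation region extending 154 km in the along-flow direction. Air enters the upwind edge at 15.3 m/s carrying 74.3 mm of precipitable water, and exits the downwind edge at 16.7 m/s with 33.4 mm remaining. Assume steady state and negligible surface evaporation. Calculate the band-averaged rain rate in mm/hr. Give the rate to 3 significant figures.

R ≈ 13.5 mm/hr

Column moisture flux per unit crosswind length is F = V × PW.
Inflow: F_in = 15.3 × 74.3 = 1136.79 mm·m/s
Outflow: F_out = 16.7 × 33.4 = 557.78 mm·m/s
Steady-state rate R = (F_in − F_out)/L = (1136.79 − 557.78) / 154000 m = 3.760e-03 mm/s.
R = 3.760e-03 × 3600 = 13.5 mm/hr.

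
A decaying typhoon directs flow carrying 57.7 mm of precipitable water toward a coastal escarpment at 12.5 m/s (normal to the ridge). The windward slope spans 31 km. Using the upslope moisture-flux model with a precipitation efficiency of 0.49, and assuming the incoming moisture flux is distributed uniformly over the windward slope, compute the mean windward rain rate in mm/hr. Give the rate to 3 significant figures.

Incoming column moisture flux per unit ridge length: F = V × PW = 12.5 × 57.7 = 721.25 mm·m/s.
Spread over the 31 km slope with efficiency ε = 0.49: R = ε·F/W = 0.49 × 721.25 / 31000 m = 1.140e-02 mm/s.
R = 1.140e-02 × 3600 = 41.0 mm/hr.

R ≈ 41.0 mm/hr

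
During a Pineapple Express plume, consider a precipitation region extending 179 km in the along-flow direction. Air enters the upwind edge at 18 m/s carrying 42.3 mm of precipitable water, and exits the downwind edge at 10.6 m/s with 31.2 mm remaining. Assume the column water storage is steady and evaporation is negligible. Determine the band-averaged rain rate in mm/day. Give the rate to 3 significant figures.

R ≈ 208 mm/day

Column moisture flux per unit crosswind length is F = V × PW.
Inflow: F_in = 18 × 42.3 = 761.4 mm·m/s
Outflow: F_out = 10.6 × 31.2 = 330.72 mm·m/s
Steady-state rate R = (F_in − F_out)/L = (761.4 − 330.72) / 179000 m = 2.406e-03 mm/s.
R = 2.406e-03 × 3600 × 24 = 208 mm/day.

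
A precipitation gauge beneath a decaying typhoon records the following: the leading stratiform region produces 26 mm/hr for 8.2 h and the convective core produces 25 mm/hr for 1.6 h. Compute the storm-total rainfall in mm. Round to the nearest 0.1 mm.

total ≈ 253.2 mm

Total = Σ Rᵢ Δtᵢ = 26 × 8.2 + 25 × 1.6
      = 213.2 + 40 = 253.2 mm.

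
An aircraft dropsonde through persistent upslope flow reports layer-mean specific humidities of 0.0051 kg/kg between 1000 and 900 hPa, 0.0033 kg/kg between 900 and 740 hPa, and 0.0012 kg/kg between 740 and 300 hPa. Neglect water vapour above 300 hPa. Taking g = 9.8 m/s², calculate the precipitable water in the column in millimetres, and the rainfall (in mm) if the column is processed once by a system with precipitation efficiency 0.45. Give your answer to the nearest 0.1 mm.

Precipitable water is the column-integrated vapour mass per unit area: PW = (1/g) Σ q̄ Δp, with q in kg/kg and Δp in Pa (1 kg/m² of water = 1 mm).
Layer 1000–900 hPa: Δp = 100 hPa = 10000 Pa, q̄ = 0.0051 kg/kg → 0.0051 × 10000 / 9.8 = 5.20 mm
Layer 900–740 hPa: Δp = 160 hPa = 16000 Pa, q̄ = 0.0033 kg/kg → 0.0033 × 16000 / 9.8 = 5.39 mm
Layer 740–300 hPa: Δp = 440 hPa = 44000 Pa, q̄ = 0.0012 kg/kg → 0.0012 × 44000 / 9.8 = 5.39 mm
PW = 5.20 + 5.39 + 5.39 = 15.98 ≈ 16.0 mm.
Rainfall = ε × PW = 0.45 × 16.0 = 7.2 mm.

PW ≈ 16.0 mm; rainfall ≈ 7.2 mm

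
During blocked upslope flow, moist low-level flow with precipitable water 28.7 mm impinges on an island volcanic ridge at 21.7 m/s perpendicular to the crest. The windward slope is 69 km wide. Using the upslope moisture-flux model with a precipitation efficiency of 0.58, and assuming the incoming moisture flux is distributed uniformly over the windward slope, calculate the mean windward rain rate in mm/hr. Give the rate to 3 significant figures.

R ≈ 18.8 mm/hr

Incoming column moisture flux per unit ridge length: F = V × PW = 21.7 × 28.7 = 622.79 mm·m/s.
Spread over the 69 km slope with efficiency ε = 0.58: R = ε·F/W = 0.58 × 622.79 / 69000 m = 5.235e-03 mm/s.
R = 5.235e-03 × 3600 = 18.8 mm/hr.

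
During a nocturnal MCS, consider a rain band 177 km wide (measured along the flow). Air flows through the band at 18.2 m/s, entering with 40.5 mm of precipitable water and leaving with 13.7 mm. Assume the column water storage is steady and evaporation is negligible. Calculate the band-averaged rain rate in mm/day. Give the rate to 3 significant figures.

R ≈ 238 mm/day

Column moisture flux per unit crosswind length is F = V × PW.
Inflow: F_in = 18.2 × 40.5 = 737.1 mm·m/s
Outflow: F_out = 18.2 × 13.7 = 249.34 mm·m/s
Steady-state rate R = (F_in − F_out)/L = (737.1 − 249.34) / 177000 m = 2.756e-03 mm/s.
R = 2.756e-03 × 3600 × 24 = 238 mm/day.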